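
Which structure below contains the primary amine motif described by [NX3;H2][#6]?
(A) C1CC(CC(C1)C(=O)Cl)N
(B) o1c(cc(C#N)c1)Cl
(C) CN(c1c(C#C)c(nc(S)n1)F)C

[NX3;H2][#6] describes a trivalent nitrogen with two H attached to carbon (a primary amine).
(A) contains a primary amino group (-NH2), which satisfies every atom and bond constraint.
(B) has a nitrile (-C#N) but the nitrogen is NX1 (triple-bonded), not NX3 with two H.
(C) has a dimethylamino group (-N(CH3)2) but the nitrogen has H0, not H2.
So the answer is (A).

A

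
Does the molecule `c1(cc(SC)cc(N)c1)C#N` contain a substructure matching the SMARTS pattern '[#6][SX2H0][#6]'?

The pattern [#6][SX2H0][#6] describes an aliphatic sulfur bridging two carbons with no H on the sulfur — a thioether.
The molecule carries a methylthio ether (-SCH3), whose atoms satisfy every constraint of the query, so the pattern matches.

Yes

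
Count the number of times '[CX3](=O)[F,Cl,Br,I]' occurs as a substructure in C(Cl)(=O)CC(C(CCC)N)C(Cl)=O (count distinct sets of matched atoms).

[CX3](=O)[F,Cl,Br,I] is the SMARTS for an acyl halide: a carbonyl carbon bonded to a halogen.
The molecule carries 2 separate instances of an acyl chloride (-C(=O)Cl) meeting every constraint; each maps to a distinct set of atoms, giving 2 matches.

2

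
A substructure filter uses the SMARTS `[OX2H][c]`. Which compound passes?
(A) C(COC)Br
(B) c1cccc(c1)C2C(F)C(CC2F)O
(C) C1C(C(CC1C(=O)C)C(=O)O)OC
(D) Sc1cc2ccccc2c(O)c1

[OX2H][c] describes a hydroxyl oxygen attached to an aromatic carbon (a phenol).
(A) has a methoxy ether (-OCH3) but the oxygen has H0, not H1.
(B) has a hydroxyl group (-OH) but the -OH is on an aliphatic carbon, not an aromatic c.
(C) has a methoxy ether (-OCH3) but the oxygen has H0, not H1.
(D) contains a hydroxyl group (-OH), which satisfies every atom and bond constraint.
So the answer is (D).

D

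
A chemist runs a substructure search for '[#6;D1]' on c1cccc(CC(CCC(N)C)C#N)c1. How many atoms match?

1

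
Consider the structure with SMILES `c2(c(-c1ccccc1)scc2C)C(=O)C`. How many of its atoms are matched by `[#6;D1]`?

2

Check the 15 heavy atoms by environment: 1× s (aromatic, D2) → no; 4× c (aromatic, D3) → no; 6× c (aromatic, D2) → no; 2× C (D1) → match; 1× C (D3) → no; 1× O (D1) → no.
That gives 2 matching atoms.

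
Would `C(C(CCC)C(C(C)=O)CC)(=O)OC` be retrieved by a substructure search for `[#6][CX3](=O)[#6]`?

Yes

The pattern [#6][CX3](=O)[#6] describes a carbonyl carbon (no H) flanked by two carbons — a ketone.
The molecule carries an acetyl/ketone group (-C(=O)CH3), whose atoms satisfy every constraint of the query, so the pattern matches.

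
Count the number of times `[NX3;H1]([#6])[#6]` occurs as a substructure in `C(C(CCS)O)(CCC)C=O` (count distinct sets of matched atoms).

0

[NX3;H1]([#6])[#6] is the SMARTS for a secondary amine: a trivalent nitrogen with one H, bonded to two carbons.
No fragment in the molecule satisfies every constraint, giving 0 matches.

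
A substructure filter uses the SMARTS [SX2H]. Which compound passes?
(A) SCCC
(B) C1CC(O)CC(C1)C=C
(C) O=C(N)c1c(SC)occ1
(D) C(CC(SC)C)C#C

A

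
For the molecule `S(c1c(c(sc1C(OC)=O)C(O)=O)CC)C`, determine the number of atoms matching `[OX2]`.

The query [OX2] means: aliphatic oxygen with two total connections — ether, hydroxyl, or ester single-bond O.
Check the 16 heavy atoms by environment: 1× s (aromatic, X2) → no; 4× c (aromatic, X3) → no; 4× C (X4) → no; 1× S (X2) → no; 2× C (X3) → no; 2× O (X1) → no; 2× O (X2) → match.
That gives 2 matching atoms.

2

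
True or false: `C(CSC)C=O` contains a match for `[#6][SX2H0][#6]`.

True

The pattern [#6][SX2H0][#6] describes an aliphatic sulfur bridging two carbons with no H on the sulfur — a thioether.
The molecule carries a methylthio ether (-SCH3), whose atoms satisfy every constraint of the query, so the pattern matches.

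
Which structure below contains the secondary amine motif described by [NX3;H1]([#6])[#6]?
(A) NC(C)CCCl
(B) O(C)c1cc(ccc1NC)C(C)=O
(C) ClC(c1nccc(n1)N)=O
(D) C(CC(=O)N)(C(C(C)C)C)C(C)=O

B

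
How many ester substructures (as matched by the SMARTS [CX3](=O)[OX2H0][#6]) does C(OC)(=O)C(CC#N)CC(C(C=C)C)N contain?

[CX3](=O)[OX2H0][#6] is the SMARTS for an ester: a carbonyl carbon bonded to an oxygen that is itself bonded to carbon (no H on that O).
Exactly one fragment in the molecule meets all constraints, giving 1 match.

1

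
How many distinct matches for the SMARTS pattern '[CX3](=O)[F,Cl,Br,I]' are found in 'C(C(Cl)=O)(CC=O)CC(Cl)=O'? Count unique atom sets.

2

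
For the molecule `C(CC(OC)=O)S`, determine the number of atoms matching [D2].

3

The query [D2] means: atom with exactly two heavy-atom neighbours.
Check the 7 heavy atoms by environment: 2× C (D2) → match; 1× C (D3) → no; 1× O (D1) → no; 1× O (D2) → match; 1× C (D1) → no; 1× S (D1) → no.
Summing the matching environments: 2 + 1 = 3 matching atoms.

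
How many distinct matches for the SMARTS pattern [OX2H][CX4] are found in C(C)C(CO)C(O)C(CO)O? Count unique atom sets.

[OX2H][CX4] is the SMARTS for an aliphatic alcohol: a hydroxyl oxygen bound to an sp3 (X4) carbon.
The molecule carries 4 separate instances of a hydroxyl group (-OH) meeting every constraint; each maps to a distinct set of atoms, giving 4 matches.

4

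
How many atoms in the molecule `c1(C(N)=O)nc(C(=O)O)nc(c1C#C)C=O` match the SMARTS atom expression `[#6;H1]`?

2

The query [#6;H1] means: any carbon bearing exactly one hydrogen.
Check the 16 heavy atoms by environment: 2× n (aromatic, H0) → no; 4× c (aromatic, H0) → no; 3× C (H0) → no; 3× O (H0) → no; 1× O (H1) → no; 1× N (H2) → no; 2× C (H1) → match.
That gives 2 matching atoms.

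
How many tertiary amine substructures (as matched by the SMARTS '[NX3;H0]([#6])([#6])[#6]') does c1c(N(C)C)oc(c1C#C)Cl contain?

1

[NX3;H0]([#6])([#6])[#6] is the SMARTS for a tertiary amine: a trivalent nitrogen with no H, bonded to three carbons.
Exactly one fragment in the molecule meets all constraints, giving 1 match.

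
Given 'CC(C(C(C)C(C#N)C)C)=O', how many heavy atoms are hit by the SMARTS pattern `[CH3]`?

The query [CH3] means: aliphatic carbon with exactly three hydrogens.
Check the 11 heavy atoms by environment: 4× C (H3) → match; 3× C (H1) → no; 2× C (H0) → no; 1× O (H0) → no; 1× N (H0) → no.
That gives 4 matching atoms.

4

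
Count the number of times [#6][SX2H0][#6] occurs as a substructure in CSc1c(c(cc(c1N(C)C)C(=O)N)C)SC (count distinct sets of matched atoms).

2

[#6][SX2H0][#6] is the SMARTS for a thioether: an aliphatic sulfur bridging two carbons with no H on the sulfur.
The molecule carries 2 separate instances of a methylthio ether (-SCH3) meeting every constraint; each maps to a distinct set of atoms, giving 2 matches.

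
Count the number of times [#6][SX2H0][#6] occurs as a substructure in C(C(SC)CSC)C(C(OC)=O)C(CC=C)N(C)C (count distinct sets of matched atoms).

2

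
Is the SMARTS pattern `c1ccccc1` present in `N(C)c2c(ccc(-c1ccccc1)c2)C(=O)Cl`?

The pattern c1ccccc1 describes six aromatic carbons in a ring — a benzene ring.
The molecule carries a phenyl ring, whose atoms satisfy every constraint of the query, so the pattern matches.

Yes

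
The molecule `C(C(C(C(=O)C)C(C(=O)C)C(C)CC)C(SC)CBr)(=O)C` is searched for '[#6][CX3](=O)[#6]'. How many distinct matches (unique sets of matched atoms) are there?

3

[#6][CX3](=O)[#6] is the SMARTS for a ketone: a carbonyl carbon (no H) flanked by two carbons.
The molecule carries 3 separate instances of an acetyl/ketone group (-C(=O)CH3) meeting every constraint; each maps to a distinct set of atoms, giving 3 matches.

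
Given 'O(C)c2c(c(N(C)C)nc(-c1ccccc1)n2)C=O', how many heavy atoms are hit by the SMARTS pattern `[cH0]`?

The query [cH0] means: aromatic carbon with no attached hydrogen (substituted or ring-fusion).
Check the 19 heavy atoms by environment: 2× n (aromatic, H0) → no; 5× c (aromatic, H0) → match; 1× N (H0) → no; 3× C (H3) → no; 5× c (aromatic, H1) → no; 2× O (H0) → no; 1× C (H1) → no.
That gives 5 matching atoms.

5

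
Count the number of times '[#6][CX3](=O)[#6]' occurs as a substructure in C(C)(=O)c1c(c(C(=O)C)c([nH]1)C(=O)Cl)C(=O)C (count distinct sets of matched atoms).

3

[#6][CX3](=O)[#6] is the SMARTS for a ketone: a carbonyl carbon (no H) flanked by two carbons.
The molecule carries 3 separate instances of an acetyl/ketone group (-C(=O)CH3) meeting every constraint; each maps to a distinct set of atoms, giving 3 matches.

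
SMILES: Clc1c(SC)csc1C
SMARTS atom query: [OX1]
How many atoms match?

0

The query [OX1] means: aliphatic oxygen with one total connection — typically a carbonyl =O or an oxide.
Check the 9 heavy atoms by environment: 1× s (aromatic, X2) → no; 4× c (aromatic, X3) → no; 1× Cl (X1) → no; 2× C (X4) → no; 1× S (X2) → no.
No environment satisfies the query, so 0 matching atoms.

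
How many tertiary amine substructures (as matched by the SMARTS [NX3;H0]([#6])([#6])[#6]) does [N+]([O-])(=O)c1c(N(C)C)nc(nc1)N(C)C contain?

[NX3;H0]([#6])([#6])[#6] is the SMARTS for a tertiary amine: a trivalent nitrogen with no H, bonded to three carbons.
The molecule carries 2 separate instances of a dimethylamino group (-N(CH3)2) meeting every constraint; each maps to a distinct set of atoms, giving 2 matches.

2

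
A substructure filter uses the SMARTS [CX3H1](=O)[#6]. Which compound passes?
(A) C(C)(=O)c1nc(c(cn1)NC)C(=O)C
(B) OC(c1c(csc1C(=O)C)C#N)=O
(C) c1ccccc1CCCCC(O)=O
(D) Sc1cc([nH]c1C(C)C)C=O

D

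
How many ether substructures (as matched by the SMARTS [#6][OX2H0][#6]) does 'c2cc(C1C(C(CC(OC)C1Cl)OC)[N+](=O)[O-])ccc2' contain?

2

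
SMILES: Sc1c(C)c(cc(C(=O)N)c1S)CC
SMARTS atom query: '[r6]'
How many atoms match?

6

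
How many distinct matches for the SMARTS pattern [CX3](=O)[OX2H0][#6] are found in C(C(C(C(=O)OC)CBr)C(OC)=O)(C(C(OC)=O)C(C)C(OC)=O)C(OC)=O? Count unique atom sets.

[CX3](=O)[OX2H0][#6] is the SMARTS for an ester: a carbonyl carbon bonded to an oxygen that is itself bonded to carbon (no H on that O).
The molecule carries 5 separate instances of a methyl-ester group (-C(=O)OCH3) meeting every constraint; each maps to a distinct set of atoms, giving 5 matches.

5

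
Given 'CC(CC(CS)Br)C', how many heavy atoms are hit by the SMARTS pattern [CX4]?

6

The query [CX4] means: C with X4: aliphatic carbon with exactly 4 total connections (bonds + H).
Check the 8 heavy atoms by environment: 6× C (X4) → match; 1× Br (X1) → no; 1× S (X2) → no.
That gives 6 matching atoms.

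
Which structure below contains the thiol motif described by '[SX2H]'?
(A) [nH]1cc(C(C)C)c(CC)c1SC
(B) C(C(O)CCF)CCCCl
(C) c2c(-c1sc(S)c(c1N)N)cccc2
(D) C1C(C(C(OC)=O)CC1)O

C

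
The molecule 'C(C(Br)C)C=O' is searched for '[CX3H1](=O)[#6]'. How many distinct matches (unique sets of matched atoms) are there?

1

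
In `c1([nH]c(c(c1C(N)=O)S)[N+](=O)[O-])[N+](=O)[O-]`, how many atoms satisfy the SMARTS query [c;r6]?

The query [c;r6] means: aromatic carbon that belongs to a six-membered ring.
Check the 15 heavy atoms by environment: 1× n (aromatic, in 5-ring) → no; 4× c (aromatic, in 5-ring) → no; 2× N (charge +1, acyclic) → no; 2× O (charge -1, acyclic) → no; 3× O (acyclic) → no; 1× C (acyclic) → no; 1× N (acyclic) → no; 1× S (acyclic) → no.
No environment satisfies the query, so 0 matching atoms.

0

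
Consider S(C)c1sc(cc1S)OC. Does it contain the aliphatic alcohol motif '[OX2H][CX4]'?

No

The pattern [OX2H][CX4] describes a hydroxyl oxygen bound to an sp3 (X4) carbon — an aliphatic alcohol.
The closest candidate here is a methoxy ether (-OCH3), but the oxygen has H0 (ether), not H1. No other fragment satisfies the full query, so there is no match.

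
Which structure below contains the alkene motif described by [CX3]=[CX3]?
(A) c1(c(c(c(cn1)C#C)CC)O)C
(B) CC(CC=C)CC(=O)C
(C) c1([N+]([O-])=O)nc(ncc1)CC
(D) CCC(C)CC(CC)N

B

[CX3]=[CX3] describes a non-aromatic C=C double bond between two sp2 carbons (an alkene).
(A) has an ethynyl group (-C#CH) but the C-C bond is a triple bond, not a double bond.
(B) contains a vinyl group (-CH=CH2), which satisfies every atom and bond constraint.
(C) has an ethyl group (-CH2CH3) but its C-C bond is a single bond between CX4 carbons, not CX3=CX3.
(D) has an ethyl group (-CH2CH3) but its C-C bond is a single bond between CX4 carbons, not CX3=CX3.
So the answer is (B).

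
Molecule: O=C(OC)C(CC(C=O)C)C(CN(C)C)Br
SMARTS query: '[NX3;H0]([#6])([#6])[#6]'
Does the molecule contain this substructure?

The pattern [NX3;H0]([#6])([#6])[#6] describes a trivalent nitrogen with no H, bonded to three carbons — a tertiary amine.
The molecule carries a dimethylamino group (-N(CH3)2), whose atoms satisfy every constraint of the query, so the pattern matches.

Yes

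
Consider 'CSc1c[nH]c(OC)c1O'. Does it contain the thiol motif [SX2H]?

No

The pattern [SX2H] describes an aliphatic sulfur with two connections, one being H — a thiol.
The closest candidate here is a hydroxyl group (-OH), but it is an -OH, not an -SH. No other fragment satisfies the full query, so there is no match.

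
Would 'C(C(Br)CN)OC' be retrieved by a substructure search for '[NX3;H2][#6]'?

Yes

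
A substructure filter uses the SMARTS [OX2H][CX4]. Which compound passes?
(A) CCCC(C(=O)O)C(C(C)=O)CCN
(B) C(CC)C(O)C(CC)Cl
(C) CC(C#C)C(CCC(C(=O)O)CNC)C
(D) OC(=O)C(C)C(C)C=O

[OX2H][CX4] describes a hydroxyl oxygen bound to an sp3 (X4) carbon (an aliphatic alcohol).
(A) has a carboxylic acid group (-C(=O)OH) but the -OH is on a CX3 carbonyl carbon, not a CX4 carbon.
(B) contains a hydroxyl group (-OH), which satisfies every atom and bond constraint.
(C) has a carboxylic acid group (-C(=O)OH) but the -OH is on a CX3 carbonyl carbon, not a CX4 carbon.
(D) has a carboxylic acid group (-C(=O)OH) but the -OH is on a CX3 carbonyl carbon, not a CX4 carbon.
So the answer is (B).

B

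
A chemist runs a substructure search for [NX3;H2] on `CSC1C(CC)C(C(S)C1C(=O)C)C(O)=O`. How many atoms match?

The query [NX3;H2] means: aliphatic N with 3 total connections, two of them H — an -NH2 nitrogen (amine or amide).
Check the 16 heavy atoms by environment: 5× C (H1, X4) → no; 1× S (H1, X2) → no; 2× C (H0, X3) → no; 2× O (H0, X1) → no; 3× C (H3, X4) → no; 1× O (H1, X2) → no; 1× S (H0, X2) → no; 1× C (H2, X4) → no.
No environment satisfies the query, so 0 matching atoms.

0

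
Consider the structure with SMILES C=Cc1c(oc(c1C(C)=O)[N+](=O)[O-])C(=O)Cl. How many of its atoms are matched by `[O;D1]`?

4

The query [O;D1] means: aliphatic oxygen bonded to exactly one heavy atom.
Check the 16 heavy atoms by environment: 1× o (aromatic, D2) → no; 4× c (aromatic, D3) → no; 2× C (D3) → no; 3× O (D1) → match; 2× C (D1) → no; 1× Cl (D1) → no; 1× N (charge +1, D3) → no; 1× O (charge -1, D1) → match; 1× C (D2) → no.
Summing the matching environments: 3 + 1 = 4 matching atoms.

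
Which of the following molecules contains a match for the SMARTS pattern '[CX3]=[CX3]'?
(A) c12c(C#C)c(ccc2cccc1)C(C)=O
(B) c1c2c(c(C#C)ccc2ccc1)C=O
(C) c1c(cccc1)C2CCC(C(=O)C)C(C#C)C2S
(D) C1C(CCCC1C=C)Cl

D

[CX3]=[CX3] describes a non-aromatic C=C double bond between two sp2 carbons (an alkene).
(A) has an ethynyl group (-C#CH) but the C-C bond is a triple bond, not a double bond.
(B) has an ethynyl group (-C#CH) but the C-C bond is a triple bond, not a double bond.
(C) has an ethynyl group (-C#CH) but the C-C bond is a triple bond, not a double bond.
(D) contains a vinyl group (-CH=CH2), which satisfies every atom and bond constraint.
So the answer is (D).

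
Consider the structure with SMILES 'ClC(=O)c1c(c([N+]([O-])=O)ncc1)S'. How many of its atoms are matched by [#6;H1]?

2

Check the 13 heavy atoms by environment: 1× n (aromatic, H0) → no; 2× c (aromatic, H1) → match; 3× c (aromatic, H0) → no; 1× S (H1) → no; 1× C (H0) → no; 2× O (H0) → no; 1× Cl (H0) → no; 1× N (charge +1, H0) → no; 1× O (charge -1, H0) → no.
That gives 2 matching atoms.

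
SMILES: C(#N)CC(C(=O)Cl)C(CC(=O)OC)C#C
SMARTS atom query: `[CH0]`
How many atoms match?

4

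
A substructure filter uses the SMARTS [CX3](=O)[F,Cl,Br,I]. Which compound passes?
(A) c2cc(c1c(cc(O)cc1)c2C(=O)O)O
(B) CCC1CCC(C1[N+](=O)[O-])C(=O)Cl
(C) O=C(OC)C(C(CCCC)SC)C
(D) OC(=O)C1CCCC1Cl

B

[CX3](=O)[F,Cl,Br,I] describes a carbonyl carbon bonded to a halogen (an acyl halide).
(A) has a carboxylic acid group (-C(=O)OH) but the carbonyl is bonded to -OH, not to a halogen.
(B) contains an acyl chloride (-C(=O)Cl), which satisfies every atom and bond constraint.
(C) has a methyl-ester group (-C(=O)OCH3) but the carbonyl is bonded to -O-C, not to a halogen.
(D) has a chloro substituent but the Cl is not on a carbonyl carbon.
So the answer is (B).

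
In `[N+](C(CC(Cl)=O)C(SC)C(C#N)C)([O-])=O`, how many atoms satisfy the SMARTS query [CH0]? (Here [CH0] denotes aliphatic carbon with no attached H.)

The query [CH0] means: aliphatic carbon with no attached hydrogen.
Check the 15 heavy atoms by environment: 1× C (H2) → no; 3× C (H1) → no; 2× C (H3) → no; 2× C (H0) → match; 2× O (H0) → no; 1× Cl (H0) → no; 1× N (H0) → no; 1× N (charge +1, H0) → no; 1× O (charge -1, H0) → no; 1× S (H0) → no.
That gives 2 matching atoms.

2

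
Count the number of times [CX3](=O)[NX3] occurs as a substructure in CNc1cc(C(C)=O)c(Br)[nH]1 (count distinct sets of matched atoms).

0

[CX3](=O)[NX3] is the SMARTS for an amide: a carbonyl carbon bonded to a trivalent nitrogen.
No fragment in the molecule satisfies every constraint, giving 0 matches.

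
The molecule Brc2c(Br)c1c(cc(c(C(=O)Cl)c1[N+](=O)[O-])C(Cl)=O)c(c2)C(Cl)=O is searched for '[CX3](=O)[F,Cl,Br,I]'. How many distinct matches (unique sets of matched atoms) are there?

[CX3](=O)[F,Cl,Br,I] is the SMARTS for an acyl halide: a carbonyl carbon bonded to a halogen.
The molecule carries 3 separate instances of an acyl chloride (-C(=O)Cl) meeting every constraint; each maps to a distinct set of atoms, giving 3 matches.

3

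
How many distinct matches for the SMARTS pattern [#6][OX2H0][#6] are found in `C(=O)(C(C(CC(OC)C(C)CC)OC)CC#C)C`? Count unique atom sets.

2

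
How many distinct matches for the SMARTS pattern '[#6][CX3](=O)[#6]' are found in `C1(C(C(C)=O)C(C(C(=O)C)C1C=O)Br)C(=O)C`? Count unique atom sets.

3

[#6][CX3](=O)[#6] is the SMARTS for a ketone: a carbonyl carbon (no H) flanked by two carbons.
The molecule carries 3 separate instances of an acetyl/ketone group (-C(=O)CH3) meeting every constraint; each maps to a distinct set of atoms, giving 3 matches.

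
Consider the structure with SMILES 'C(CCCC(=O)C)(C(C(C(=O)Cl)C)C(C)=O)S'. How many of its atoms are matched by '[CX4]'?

9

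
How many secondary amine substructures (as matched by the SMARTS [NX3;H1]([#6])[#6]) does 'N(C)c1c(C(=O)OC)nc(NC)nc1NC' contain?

3

[NX3;H1]([#6])[#6] is the SMARTS for a secondary amine: a trivalent nitrogen with one H, bonded to two carbons.
The molecule carries 3 separate instances of an N-methylamino group (-NHCH3) meeting every constraint; each maps to a distinct set of atoms, giving 3 matches.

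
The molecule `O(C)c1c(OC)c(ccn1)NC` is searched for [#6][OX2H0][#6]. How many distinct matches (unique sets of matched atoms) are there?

2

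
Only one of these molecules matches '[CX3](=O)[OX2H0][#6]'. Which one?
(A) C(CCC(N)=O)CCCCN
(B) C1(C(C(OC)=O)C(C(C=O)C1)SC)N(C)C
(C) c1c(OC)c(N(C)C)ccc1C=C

[CX3](=O)[OX2H0][#6] describes a carbonyl carbon bonded to an oxygen that is itself bonded to carbon (no H on that O) (an ester).
(A) has a primary amide (-C(=O)NH2) but the carbonyl is bonded to N, not to an O-C linkage.
(B) contains a methyl-ester group (-C(=O)OCH3), which satisfies every atom and bond constraint.
(C) has a methoxy ether (-OCH3) but the ether oxygen is not adjacent to a C=O carbon.
So the answer is (B).

B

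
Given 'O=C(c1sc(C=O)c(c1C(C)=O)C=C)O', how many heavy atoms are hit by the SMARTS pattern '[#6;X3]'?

9

The query [#6;X3] means: any carbon (aromatic or not) with three total connections.
Check the 15 heavy atoms by environment: 1× s (aromatic, X2) → no; 4× c (aromatic, X3) → match; 5× C (X3) → match; 3× O (X1) → no; 1× O (X2) → no; 1× C (X4) → no.
Summing the matching environments: 4 + 5 = 9 matching atoms.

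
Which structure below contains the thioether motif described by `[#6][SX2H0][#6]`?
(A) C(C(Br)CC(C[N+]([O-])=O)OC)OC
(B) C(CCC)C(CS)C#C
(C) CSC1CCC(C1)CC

C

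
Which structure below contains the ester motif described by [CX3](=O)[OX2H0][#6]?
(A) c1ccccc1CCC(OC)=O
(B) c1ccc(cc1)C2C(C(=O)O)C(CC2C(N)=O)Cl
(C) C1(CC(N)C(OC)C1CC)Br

[CX3](=O)[OX2H0][#6] describes a carbonyl carbon bonded to an oxygen that is itself bonded to carbon (no H on that O) (an ester).
(A) contains a methyl-ester group (-C(=O)OCH3), which satisfies every atom and bond constraint.
(B) has a carboxylic acid group (-C(=O)OH) but the singly-bonded O carries H (OX2H1, not H0).
(C) has a methoxy ether (-OCH3) but the ether oxygen is not adjacent to a C=O carbon.
So the answer is (A).

A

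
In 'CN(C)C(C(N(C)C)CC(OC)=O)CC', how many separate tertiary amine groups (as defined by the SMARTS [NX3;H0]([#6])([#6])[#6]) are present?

[NX3;H0]([#6])([#6])[#6] is the SMARTS for a tertiary amine: a trivalent nitrogen with no H, bonded to three carbons.
The molecule carries 2 separate instances of a dimethylamino group (-N(CH3)2) meeting every constraint; each maps to a distinct set of atoms, giving 2 matches.

2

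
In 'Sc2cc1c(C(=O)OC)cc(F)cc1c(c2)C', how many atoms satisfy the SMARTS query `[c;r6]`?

10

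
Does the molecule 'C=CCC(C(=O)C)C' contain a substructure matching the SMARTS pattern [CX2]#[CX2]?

No

The pattern [CX2]#[CX2] describes a carbon-carbon triple bond — an alkyne.
The closest candidate here is a vinyl group (-CH=CH2), but the C=C is a double bond; both carbons are CX3, not CX2. No other fragment satisfies the full query, so there is no match.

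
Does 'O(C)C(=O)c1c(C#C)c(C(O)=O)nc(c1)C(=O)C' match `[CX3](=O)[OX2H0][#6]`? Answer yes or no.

Yes

The pattern [CX3](=O)[OX2H0][#6] describes a carbonyl carbon bonded to an oxygen that is itself bonded to carbon (no H on that O) — an ester.
The molecule carries a methyl-ester group (-C(=O)OCH3), whose atoms satisfy every constraint of the query, so the pattern matches.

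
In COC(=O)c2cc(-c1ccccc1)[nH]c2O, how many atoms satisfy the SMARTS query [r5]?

5

Check the 16 heavy atoms by environment: 1× n (aromatic, in 5-ring) → match; 4× c (aromatic, in 5-ring) → match; 2× C (acyclic) → no; 3× O (acyclic) → no; 6× c (aromatic, in 6-ring) → no.
Summing the matching environments: 1 + 4 = 5 matching atoms.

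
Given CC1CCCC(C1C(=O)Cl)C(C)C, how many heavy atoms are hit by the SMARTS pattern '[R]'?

6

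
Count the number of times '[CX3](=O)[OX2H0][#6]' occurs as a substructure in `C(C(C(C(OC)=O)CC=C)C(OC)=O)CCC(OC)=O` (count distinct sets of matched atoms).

3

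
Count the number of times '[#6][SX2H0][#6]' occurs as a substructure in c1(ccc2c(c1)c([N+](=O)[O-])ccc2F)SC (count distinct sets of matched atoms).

1

[#6][SX2H0][#6] is the SMARTS for a thioether: an aliphatic sulfur bridging two carbons with no H on the sulfur.
Exactly one fragment in the molecule meets all constraints, giving 1 match.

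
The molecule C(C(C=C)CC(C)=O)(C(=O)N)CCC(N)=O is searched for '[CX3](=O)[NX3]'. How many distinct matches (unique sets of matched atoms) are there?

2

[CX3](=O)[NX3] is the SMARTS for an amide: a carbonyl carbon bonded to a trivalent nitrogen.
The molecule carries 2 separate instances of a primary amide (-C(=O)NH2) meeting every constraint; each maps to a distinct set of atoms, giving 2 matches.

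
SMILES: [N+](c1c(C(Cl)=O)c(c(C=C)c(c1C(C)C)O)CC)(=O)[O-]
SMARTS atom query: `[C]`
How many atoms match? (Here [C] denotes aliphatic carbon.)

8

The query [C] means: uppercase C matches aliphatic (non-aromatic) carbon only.
Check the 20 heavy atoms by environment: 6× c (aromatic) → no; 8× C → match; 1× N (charge +1) → no; 1× O (charge -1) → no; 3× O → no; 1× Cl → no.
That gives 8 matching atoms.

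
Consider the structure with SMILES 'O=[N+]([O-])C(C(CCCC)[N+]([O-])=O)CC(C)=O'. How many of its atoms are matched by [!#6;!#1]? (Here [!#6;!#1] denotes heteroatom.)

7

The query [!#6;!#1] means: not carbon and not hydrogen — any heteroatom.
Check the 16 heavy atoms by environment: 9× C → no; 2× N (charge +1) → match; 2× O (charge -1) → match; 3× O → match.
Summing the matching environments: 2 + 2 + 3 = 7 matching atoms.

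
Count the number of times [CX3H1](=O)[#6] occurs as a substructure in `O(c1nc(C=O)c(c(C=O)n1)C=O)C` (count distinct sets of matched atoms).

3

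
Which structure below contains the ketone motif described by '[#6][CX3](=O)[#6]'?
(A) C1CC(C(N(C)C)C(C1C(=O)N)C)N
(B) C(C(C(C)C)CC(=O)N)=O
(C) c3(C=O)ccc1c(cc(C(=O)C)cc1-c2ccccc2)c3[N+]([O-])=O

[#6][CX3](=O)[#6] describes a carbonyl carbon (no H) flanked by two carbons (a ketone).
(A) has a primary amide (-C(=O)NH2) but one neighbour of the carbonyl carbon is N, not C.
(B) has an aldehyde (-CHO) but the carbonyl carbon has H1, so it is not flanked by two carbons.
(C) contains an acetyl/ketone group (-C(=O)CH3), which satisfies every atom and bond constraint.
So the answer is (C).

C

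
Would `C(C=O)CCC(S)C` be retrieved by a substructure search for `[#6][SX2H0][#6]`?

No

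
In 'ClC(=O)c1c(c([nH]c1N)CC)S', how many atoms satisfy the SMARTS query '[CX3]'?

1

The query [CX3] means: C with X3: aliphatic carbon with exactly 3 total connections.
Check the 12 heavy atoms by environment: 1× n (aromatic, X3) → no; 4× c (aromatic, X3) → no; 1× N (X3) → no; 1× S (X2) → no; 2× C (X4) → no; 1× C (X3) → match; 1× O (X1) → no; 1× Cl (X1) → no.
That gives 1 matching atom.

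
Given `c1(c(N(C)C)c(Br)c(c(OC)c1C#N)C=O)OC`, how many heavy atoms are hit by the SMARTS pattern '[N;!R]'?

2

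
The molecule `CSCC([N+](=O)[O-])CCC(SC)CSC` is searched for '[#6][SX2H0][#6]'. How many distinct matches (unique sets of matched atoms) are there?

3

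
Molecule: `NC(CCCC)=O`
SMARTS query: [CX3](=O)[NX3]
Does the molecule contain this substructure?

The pattern [CX3](=O)[NX3] describes a carbonyl carbon bonded to a trivalent nitrogen — an amide.
The molecule carries a primary amide (-C(=O)NH2), whose atoms satisfy every constraint of the query, so the pattern matches.

Yes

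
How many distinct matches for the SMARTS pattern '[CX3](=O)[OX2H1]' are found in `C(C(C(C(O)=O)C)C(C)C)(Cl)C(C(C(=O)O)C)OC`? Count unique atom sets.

2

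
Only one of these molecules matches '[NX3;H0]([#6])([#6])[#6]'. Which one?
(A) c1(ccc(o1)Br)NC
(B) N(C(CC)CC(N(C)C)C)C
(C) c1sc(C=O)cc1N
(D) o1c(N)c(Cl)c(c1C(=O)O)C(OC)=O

[NX3;H0]([#6])([#6])[#6] describes a trivalent nitrogen with no H, bonded to three carbons (a tertiary amine).
(A) has an N-methylamino group (-NHCH3) but the nitrogen still has one H (H1), not H0.
(B) contains a dimethylamino group (-N(CH3)2), which satisfies every atom and bond constraint.
(C) has a primary amino group (-NH2) but the nitrogen has H2, not H0 with three carbons.
(D) has a primary amino group (-NH2) but the nitrogen has H2, not H0 with three carbons.
So the answer is (B).

B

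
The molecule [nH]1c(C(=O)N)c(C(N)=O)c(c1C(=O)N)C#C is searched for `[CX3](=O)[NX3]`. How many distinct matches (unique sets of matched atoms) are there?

[CX3](=O)[NX3] is the SMARTS for an amide: a carbonyl carbon bonded to a trivalent nitrogen.
The molecule carries 3 separate instances of a primary amide (-C(=O)NH2) meeting every constraint; each maps to a distinct set of atoms, giving 3 matches.

3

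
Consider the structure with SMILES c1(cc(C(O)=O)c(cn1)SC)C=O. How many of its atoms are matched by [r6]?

The query [r6] means: r6 matches atoms in a six-membered ring.
Check the 13 heavy atoms by environment: 1× n (aromatic, in 6-ring) → match; 5× c (aromatic, in 6-ring) → match; 1× S (acyclic) → no; 3× C (acyclic) → no; 3× O (acyclic) → no.
Summing the matching environments: 1 + 5 = 6 matching atoms.

6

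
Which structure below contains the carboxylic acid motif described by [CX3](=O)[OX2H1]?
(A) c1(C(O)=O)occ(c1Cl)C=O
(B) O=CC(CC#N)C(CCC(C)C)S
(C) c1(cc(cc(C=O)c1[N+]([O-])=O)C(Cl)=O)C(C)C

A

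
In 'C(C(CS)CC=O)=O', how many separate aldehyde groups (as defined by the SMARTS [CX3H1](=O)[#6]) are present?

[CX3H1](=O)[#6] is the SMARTS for an aldehyde: an sp2 carbon with one H, double-bonded to O and single-bonded to carbon.
The molecule carries 2 separate instances of an aldehyde (-CHO) meeting every constraint; each maps to a distinct set of atoms, giving 2 matches.

2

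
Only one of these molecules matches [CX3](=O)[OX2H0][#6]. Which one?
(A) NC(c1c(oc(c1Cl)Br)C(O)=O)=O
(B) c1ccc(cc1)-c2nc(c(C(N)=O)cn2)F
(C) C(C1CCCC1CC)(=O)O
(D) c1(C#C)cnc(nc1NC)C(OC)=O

[CX3](=O)[OX2H0][#6] describes a carbonyl carbon bonded to an oxygen that is itself bonded to carbon (no H on that O) (an ester).
(A) has a primary amide (-C(=O)NH2) but the carbonyl is bonded to N, not to an O-C linkage.
(B) has a primary amide (-C(=O)NH2) but the carbonyl is bonded to N, not to an O-C linkage.
(C) has a carboxylic acid group (-C(=O)OH) but the singly-bonded O carries H (OX2H1, not H0).
(D) contains a methyl-ester group (-C(=O)OCH3), which satisfies every atom and bond constraint.
So the answer is (D).

D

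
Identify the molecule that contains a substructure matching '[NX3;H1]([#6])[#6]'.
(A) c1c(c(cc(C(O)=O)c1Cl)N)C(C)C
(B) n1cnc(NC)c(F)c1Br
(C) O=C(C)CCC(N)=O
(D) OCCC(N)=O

B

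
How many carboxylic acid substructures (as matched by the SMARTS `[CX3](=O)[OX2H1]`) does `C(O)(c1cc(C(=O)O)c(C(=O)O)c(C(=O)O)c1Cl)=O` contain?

[CX3](=O)[OX2H1] is the SMARTS for a carboxylic acid: an sp2 carbon double-bonded to O and single-bonded to an -OH oxygen.
The molecule carries 4 separate instances of a carboxylic acid group (-C(=O)OH) meeting every constraint; each maps to a distinct set of atoms, giving 4 matches.

4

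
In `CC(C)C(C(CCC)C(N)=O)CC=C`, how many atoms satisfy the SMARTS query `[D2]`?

The query [D2] means: atom with exactly two heavy-atom neighbours.
Check the 14 heavy atoms by environment: 4× C (D2) → match; 4× C (D3) → no; 4× C (D1) → no; 1× O (D1) → no; 1× N (D1) → no.
That gives 4 matching atoms.

4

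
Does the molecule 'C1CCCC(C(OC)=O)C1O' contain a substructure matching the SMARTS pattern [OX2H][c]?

No

The pattern [OX2H][c] describes a hydroxyl oxygen attached to an aromatic carbon — a phenol.
The closest candidate here is a hydroxyl group (-OH), but the -OH is on an aliphatic carbon, not an aromatic c. No other fragment satisfies the full query, so there is no match.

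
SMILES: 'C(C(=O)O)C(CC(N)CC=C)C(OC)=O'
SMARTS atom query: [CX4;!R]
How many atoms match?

6

Check the 15 heavy atoms by environment: 6× C (X4, acyclic) → match; 4× C (X3, acyclic) → no; 2× O (X1, acyclic) → no; 2× O (X2, acyclic) → no; 1× N (X3, acyclic) → no.
That gives 6 matching atoms.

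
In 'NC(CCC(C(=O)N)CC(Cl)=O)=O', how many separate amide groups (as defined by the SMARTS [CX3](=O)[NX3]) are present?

2

[CX3](=O)[NX3] is the SMARTS for an amide: a carbonyl carbon bonded to a trivalent nitrogen.
The molecule carries 2 separate instances of a primary amide (-C(=O)NH2) meeting every constraint; each maps to a distinct set of atoms, giving 2 matches.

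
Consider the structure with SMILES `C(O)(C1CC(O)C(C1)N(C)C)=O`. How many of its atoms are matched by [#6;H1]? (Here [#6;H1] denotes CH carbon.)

3

The query [#6;H1] means: any carbon bearing exactly one hydrogen.
Check the 12 heavy atoms by environment: 2× C (H2) → no; 3× C (H1) → match; 1× C (H0) → no; 1× O (H0) → no; 2× O (H1) → no; 1× N (H0) → no; 2× C (H3) → no.
That gives 3 matching atoms.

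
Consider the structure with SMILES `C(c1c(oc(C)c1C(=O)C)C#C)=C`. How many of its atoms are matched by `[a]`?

The query [a] means: a matches any aromatic atom.
Check the 13 heavy atoms by environment: 1× o (aromatic) → match; 4× c (aromatic) → match; 7× C → no; 1× O → no.
Summing the matching environments: 1 + 4 = 5 matching atoms.

5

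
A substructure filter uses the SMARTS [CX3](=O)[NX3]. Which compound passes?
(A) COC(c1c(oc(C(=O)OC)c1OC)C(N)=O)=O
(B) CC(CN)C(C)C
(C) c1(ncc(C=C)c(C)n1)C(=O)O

A

[CX3](=O)[NX3] describes a carbonyl carbon bonded to a trivalent nitrogen (an amide).
(A) contains a primary amide (-C(=O)NH2), which satisfies every atom and bond constraint.
(B) has a primary amino group (-NH2) but the -NH2 is not attached to a carbonyl carbon.
(C) has a carboxylic acid group (-C(=O)OH) but the carbonyl is bonded to O, not to an NX3 nitrogen.
So the answer is (A).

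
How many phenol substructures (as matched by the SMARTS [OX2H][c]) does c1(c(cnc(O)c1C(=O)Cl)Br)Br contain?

[OX2H][c] is the SMARTS for a phenol: a hydroxyl oxygen attached to an aromatic carbon.
Exactly one fragment in the molecule meets all constraints, giving 1 match.

1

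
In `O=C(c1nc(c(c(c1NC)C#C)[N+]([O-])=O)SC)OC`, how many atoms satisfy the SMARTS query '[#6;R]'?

5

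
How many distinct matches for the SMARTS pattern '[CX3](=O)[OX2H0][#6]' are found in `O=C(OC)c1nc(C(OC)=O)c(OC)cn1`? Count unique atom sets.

2

[CX3](=O)[OX2H0][#6] is the SMARTS for an ester: a carbonyl carbon bonded to an oxygen that is itself bonded to carbon (no H on that O).
The molecule carries 2 separate instances of a methyl-ester group (-C(=O)OCH3) meeting every constraint; each maps to a distinct set of atoms, giving 2 matches.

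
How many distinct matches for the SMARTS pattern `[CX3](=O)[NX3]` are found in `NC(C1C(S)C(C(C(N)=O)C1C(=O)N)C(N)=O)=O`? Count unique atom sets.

[CX3](=O)[NX3] is the SMARTS for an amide: a carbonyl carbon bonded to a trivalent nitrogen.
The molecule carries 4 separate instances of a primary amide (-C(=O)NH2) meeting every constraint; each maps to a distinct set of atoms, giving 4 matches.

4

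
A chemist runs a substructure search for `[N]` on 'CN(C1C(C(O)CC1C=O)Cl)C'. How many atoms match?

The query [N] means: uppercase N matches aliphatic (non-aromatic) nitrogen only.
Check the 12 heavy atoms by environment: 8× C → no; 1× N → match; 1× Cl → no; 2× O → no.
That gives 1 matching atom.

1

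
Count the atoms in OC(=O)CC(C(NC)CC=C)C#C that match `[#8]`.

2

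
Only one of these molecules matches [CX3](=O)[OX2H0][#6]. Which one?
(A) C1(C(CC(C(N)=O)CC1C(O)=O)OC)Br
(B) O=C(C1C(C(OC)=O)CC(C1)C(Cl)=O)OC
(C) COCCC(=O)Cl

[CX3](=O)[OX2H0][#6] describes a carbonyl carbon bonded to an oxygen that is itself bonded to carbon (no H on that O) (an ester).
(A) has a primary amide (-C(=O)NH2) but the carbonyl is bonded to N, not to an O-C linkage.
(B) contains a methyl-ester group (-C(=O)OCH3), which satisfies every atom and bond constraint.
(C) has a methoxy ether (-OCH3) but the ether oxygen is not adjacent to a C=O carbon.
So the answer is (B).

B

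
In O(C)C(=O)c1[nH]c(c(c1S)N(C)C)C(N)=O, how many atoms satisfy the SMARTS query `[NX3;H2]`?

1

The query [NX3;H2] means: aliphatic N with 3 total connections, two of them H — an -NH2 nitrogen (amine or amide).
Check the 16 heavy atoms by environment: 1× n (aromatic, H1, X3) → no; 4× c (aromatic, H0, X3) → no; 2× C (H0, X3) → no; 2× O (H0, X1) → no; 1× O (H0, X2) → no; 3× C (H3, X4) → no; 1× N (H2, X3) → match; 1× S (H1, X2) → no; 1× N (H0, X3) → no.
That gives 1 matching atom.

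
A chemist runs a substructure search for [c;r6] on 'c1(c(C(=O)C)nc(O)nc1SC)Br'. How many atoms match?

Check the 13 heavy atoms by environment: 2× n (aromatic, in 6-ring) → no; 4× c (aromatic, in 6-ring) → match; 3× C (acyclic) → no; 2× O (acyclic) → no; 1× S (acyclic) → no; 1× Br (acyclic) → no.
That gives 4 matching atoms.

4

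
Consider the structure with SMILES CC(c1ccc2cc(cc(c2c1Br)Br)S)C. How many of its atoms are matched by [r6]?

10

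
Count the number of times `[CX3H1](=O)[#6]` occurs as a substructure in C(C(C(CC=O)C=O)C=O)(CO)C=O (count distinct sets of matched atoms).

4

[CX3H1](=O)[#6] is the SMARTS for an aldehyde: an sp2 carbon with one H, double-bonded to O and single-bonded to carbon.
The molecule carries 4 separate instances of an aldehyde (-CHO) meeting every constraint; each maps to a distinct set of atoms, giving 4 matches.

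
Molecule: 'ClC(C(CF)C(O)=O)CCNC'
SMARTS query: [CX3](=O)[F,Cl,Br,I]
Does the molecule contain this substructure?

No

The pattern [CX3](=O)[F,Cl,Br,I] describes a carbonyl carbon bonded to a halogen — an acyl halide.
The closest candidate here is a chloro substituent, but the Cl is not on a carbonyl carbon. No other fragment satisfies the full query, so there is no match.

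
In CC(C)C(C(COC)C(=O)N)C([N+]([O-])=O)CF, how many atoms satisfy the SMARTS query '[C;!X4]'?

1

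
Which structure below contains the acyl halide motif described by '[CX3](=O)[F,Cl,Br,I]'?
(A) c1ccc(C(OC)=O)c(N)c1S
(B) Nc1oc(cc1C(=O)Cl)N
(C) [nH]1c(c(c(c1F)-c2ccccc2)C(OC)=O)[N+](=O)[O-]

B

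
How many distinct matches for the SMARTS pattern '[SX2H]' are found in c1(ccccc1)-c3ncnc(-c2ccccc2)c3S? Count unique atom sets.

[SX2H] is the SMARTS for a thiol: an aliphatic sulfur with two connections, one being H.
Exactly one fragment in the molecule meets all constraints, giving 1 match.

1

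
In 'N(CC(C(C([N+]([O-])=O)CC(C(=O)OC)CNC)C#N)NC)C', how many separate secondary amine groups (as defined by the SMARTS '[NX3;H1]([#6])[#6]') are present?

[NX3;H1]([#6])[#6] is the SMARTS for a secondary amine: a trivalent nitrogen with one H, bonded to two carbons.
The molecule carries 3 separate instances of an N-methylamino group (-NHCH3) meeting every constraint; each maps to a distinct set of atoms, giving 3 matches.

3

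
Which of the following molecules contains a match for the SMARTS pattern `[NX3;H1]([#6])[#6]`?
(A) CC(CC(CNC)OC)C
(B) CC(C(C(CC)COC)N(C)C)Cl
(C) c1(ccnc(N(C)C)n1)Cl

A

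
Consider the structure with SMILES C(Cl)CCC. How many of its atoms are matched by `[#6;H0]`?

0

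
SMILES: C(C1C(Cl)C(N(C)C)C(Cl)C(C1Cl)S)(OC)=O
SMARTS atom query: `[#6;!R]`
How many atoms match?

4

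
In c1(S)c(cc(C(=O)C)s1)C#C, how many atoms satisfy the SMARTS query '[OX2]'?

0

The query [OX2] means: aliphatic oxygen with two total connections — ether, hydroxyl, or ester single-bond O.
Check the 11 heavy atoms by environment: 1× s (aromatic, X2) → no; 4× c (aromatic, X3) → no; 1× S (X2) → no; 1× C (X3) → no; 1× O (X1) → no; 1× C (X4) → no; 2× C (X2) → no.
No environment satisfies the query, so 0 matching atoms.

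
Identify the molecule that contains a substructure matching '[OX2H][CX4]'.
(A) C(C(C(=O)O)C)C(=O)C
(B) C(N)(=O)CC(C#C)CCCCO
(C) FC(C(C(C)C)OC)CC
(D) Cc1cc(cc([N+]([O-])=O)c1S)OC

B

[OX2H][CX4] describes a hydroxyl oxygen bound to an sp3 (X4) carbon (an aliphatic alcohol).
(A) has a carboxylic acid group (-C(=O)OH) but the -OH is on a CX3 carbonyl carbon, not a CX4 carbon.
(B) contains a hydroxyl group (-OH), which satisfies every atom and bond constraint.
(C) has a methoxy ether (-OCH3) but the oxygen has H0 (ether), not H1.
(D) has a methoxy ether (-OCH3) but the oxygen has H0 (ether), not H1.
So the answer is (B).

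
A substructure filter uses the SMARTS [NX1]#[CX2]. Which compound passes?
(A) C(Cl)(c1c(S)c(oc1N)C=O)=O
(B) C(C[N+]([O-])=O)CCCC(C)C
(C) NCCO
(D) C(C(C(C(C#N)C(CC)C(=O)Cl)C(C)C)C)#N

[NX1]#[CX2] describes a nitrogen triple-bonded to a two-connected carbon (a nitrile).
(A) has a primary amino group (-NH2) but the nitrogen is NX3 (three connections), not NX1 triple-bonded.
(B) has a nitro group (-[N+](=O)[O-]) but there is no C#N triple bond.
(C) has a primary amino group (-NH2) but the nitrogen is NX3 (three connections), not NX1 triple-bonded.
(D) contains a nitrile (-C#N), which satisfies every atom and bond constraint.
So the answer is (D).

D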